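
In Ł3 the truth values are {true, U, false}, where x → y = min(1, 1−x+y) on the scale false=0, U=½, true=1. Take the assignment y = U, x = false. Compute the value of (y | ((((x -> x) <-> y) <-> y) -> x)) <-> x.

x -> x = false -> false = true
(x -> x) <-> y = true <-> U = U  [1 − |1−½|]
((x -> x) <-> y) <-> y = U <-> U = true
(((x -> x) <-> y) <-> y) -> x = true -> false = false
y | ((((x -> x) <-> y) <-> y) -> x) = U | false = U
(y | ((((x -> x) <-> y) <-> y) -> x)) <-> x = U <-> false = U

U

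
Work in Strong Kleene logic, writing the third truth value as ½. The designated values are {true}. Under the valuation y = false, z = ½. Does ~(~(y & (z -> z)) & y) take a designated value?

Yes

z -> z = ½ -> ½ = ½  [~½ | ½]
y & (z -> z) = false & ½ = false
~(y & (z -> z)) = ~false = true
~(y & (z -> z)) & y = true & false = false
~(~(y & (z -> z)) & y) = ~false = true
true ∈ {true}.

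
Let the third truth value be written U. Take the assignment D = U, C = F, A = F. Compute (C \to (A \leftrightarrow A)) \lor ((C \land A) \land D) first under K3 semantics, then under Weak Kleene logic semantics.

T; U

In K3: A \leftrightarrow A = F \leftrightarrow F = T
C \to (A \leftrightarrow A) = F \to T = T
C \land A = F \land F = F
(C \land A) \land D = F \land U = F
(C \to (A \leftrightarrow A)) \lor ((C \land A) \land D) = T \lor F = T
In Weak Kleene logic: A \leftrightarrow A = F \leftrightarrow F = T
C \to (A \leftrightarrow A) = F \to T = T
C \land A = F \land F = F
(C \land A) \land D = F \land U = U
(C \to (A \leftrightarrow A)) \lor ((C \land A) \land D) = T \lor U = U
They differ because K3 and Weak Kleene logic treat U differently under the binary connectives.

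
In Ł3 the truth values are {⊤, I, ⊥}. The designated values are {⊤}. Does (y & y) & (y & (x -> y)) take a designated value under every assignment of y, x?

Countermodel: y=I, x=⊤ gives I, which is not designated.

No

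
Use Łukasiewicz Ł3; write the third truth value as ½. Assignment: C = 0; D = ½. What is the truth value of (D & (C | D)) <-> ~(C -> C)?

C | D = 0 | ½ = ½
D & (C | D) = ½ & ½ = ½
C -> C = 0 -> 0 = 1
~(C -> C) = ~1 = 0
(D & (C | D)) <-> ~(C -> C) = ½ <-> 0 = ½  [1 − |½−0|]

½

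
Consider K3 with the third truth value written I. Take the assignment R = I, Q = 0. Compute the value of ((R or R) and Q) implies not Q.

R or R = I or I = I
(R or R) and Q = I and 0 = 0
not Q = not 0 = 1
((R or R) and Q) implies not Q = 0 implies 1 = 1

1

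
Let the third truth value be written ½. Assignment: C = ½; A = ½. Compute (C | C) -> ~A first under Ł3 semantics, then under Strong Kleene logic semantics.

In Ł3: C | C = ½ | ½ = ½
~A = ~½ = ½
(C | C) -> ~A = ½ -> ½ = 1  [min(1, 1−½+½)]
In Strong Kleene logic: C | C = ½ | ½ = ½
~A = ~½ = ½
(C | C) -> ~A = ½ -> ½ = ½
They differ because Ł3 and Strong Kleene logic treat ½ differently under implication.

1; ½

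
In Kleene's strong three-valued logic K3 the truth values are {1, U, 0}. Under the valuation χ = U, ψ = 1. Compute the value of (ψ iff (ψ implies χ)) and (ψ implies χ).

U

ψ implies χ = 1 implies U = U
ψ iff (ψ implies χ) = 1 iff U = U
ψ implies χ = 1 implies U = U
(ψ iff (ψ implies χ)) and (ψ implies χ) = U and U = U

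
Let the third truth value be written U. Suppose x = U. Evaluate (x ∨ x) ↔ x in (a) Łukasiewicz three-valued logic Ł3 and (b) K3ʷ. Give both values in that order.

In Łukasiewicz three-valued logic Ł3: x ∨ x = U ∨ U = U
(x ∨ x) ↔ x = U ↔ U = ⊤
In K3ʷ: x ∨ x = U ∨ U = U
(x ∨ x) ↔ x = U ↔ U = U
They differ because Łukasiewicz three-valued logic Ł3 and K3ʷ treat U differently under the binary connectives.

⊤; U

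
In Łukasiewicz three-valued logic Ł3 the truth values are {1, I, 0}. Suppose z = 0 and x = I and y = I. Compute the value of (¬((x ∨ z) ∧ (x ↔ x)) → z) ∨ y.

I

x ∨ z = I ∨ 0 = I
x ↔ x = I ↔ I = 1  [1 − |½−½|]
(x ∨ z) ∧ (x ↔ x) = I ∧ 1 = I
¬((x ∨ z) ∧ (x ↔ x)) = ¬I = I
¬((x ∨ z) ∧ (x ↔ x)) → z = I → 0 = I
(¬((x ∨ z) ∧ (x ↔ x)) → z) ∨ y = I ∨ I = I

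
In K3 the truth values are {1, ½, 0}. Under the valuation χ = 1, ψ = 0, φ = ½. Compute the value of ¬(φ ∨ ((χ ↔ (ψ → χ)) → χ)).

ψ → χ = 0 → 1 = 1
χ ↔ (ψ → χ) = 1 ↔ 1 = 1
(χ ↔ (ψ → χ)) → χ = 1 → 1 = 1
φ ∨ ((χ ↔ (ψ → χ)) → χ) = ½ ∨ 1 = 1
¬(φ ∨ ((χ ↔ (ψ → χ)) → χ)) = ¬1 = 0

0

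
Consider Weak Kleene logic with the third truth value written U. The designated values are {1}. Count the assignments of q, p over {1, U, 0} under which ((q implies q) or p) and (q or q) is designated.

2

Designated under: (q=1, p=1); (q=1, p=0).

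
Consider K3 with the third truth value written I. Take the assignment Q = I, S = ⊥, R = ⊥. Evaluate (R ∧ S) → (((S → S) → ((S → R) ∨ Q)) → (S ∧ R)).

⊤

R ∧ S = ⊥ ∧ ⊥ = ⊥
S → S = ⊥ → ⊥ = ⊤
S → R = ⊥ → ⊥ = ⊤
(S → R) ∨ Q = ⊤ ∨ I = ⊤
(S → S) → ((S → R) ∨ Q) = ⊤ → ⊤ = ⊤
S ∧ R = ⊥ ∧ ⊥ = ⊥
((S → S) → ((S → R) ∨ Q)) → (S ∧ R) = ⊤ → ⊥ = ⊥
(R ∧ S) → (((S → S) → ((S → R) ∨ Q)) → (S ∧ R)) = ⊥ → ⊥ = ⊤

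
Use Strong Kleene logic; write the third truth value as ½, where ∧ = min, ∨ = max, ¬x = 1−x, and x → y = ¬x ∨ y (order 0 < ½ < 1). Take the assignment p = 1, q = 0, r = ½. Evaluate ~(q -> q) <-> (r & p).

½

q -> q = 0 -> 0 = 1
~(q -> q) = ~1 = 0
r & p = ½ & 1 = ½
~(q -> q) <-> (r & p) = 0 <-> ½ = ½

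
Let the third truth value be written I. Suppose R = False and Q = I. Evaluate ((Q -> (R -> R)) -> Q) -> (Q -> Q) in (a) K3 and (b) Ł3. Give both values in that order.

In K3: R -> R = False -> False = True
Q -> (R -> R) = I -> True = True  [~I | True]
(Q -> (R -> R)) -> Q = True -> I = I
Q -> Q = I -> I = I
((Q -> (R -> R)) -> Q) -> (Q -> Q) = I -> I = I
In Ł3: R -> R = False -> False = True
Q -> (R -> R) = I -> True = True  [min(1, 1−½+1)]
(Q -> (R -> R)) -> Q = True -> I = I
Q -> Q = I -> I = True
((Q -> (R -> R)) -> Q) -> (Q -> Q) = I -> True = True
They differ because K3 and Ł3 treat I differently under implication.

I; True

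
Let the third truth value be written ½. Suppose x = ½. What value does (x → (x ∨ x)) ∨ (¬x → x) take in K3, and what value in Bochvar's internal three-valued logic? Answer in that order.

In K3: x ∨ x = ½ ∨ ½ = ½
x → (x ∨ x) = ½ → ½ = ½
¬x = ¬½ = ½
¬x → x = ½ → ½ = ½
(x → (x ∨ x)) ∨ (¬x → x) = ½ ∨ ½ = ½
In Bochvar's internal three-valued logic: x ∨ x = ½ ∨ ½ = ½
x → (x ∨ x) = ½ → ½ = ½  [any arg is the third value ⇒ result is the third value]
¬x = ¬½ = ½
¬x → x = ½ → ½ = ½
(x → (x ∨ x)) ∨ (¬x → x) = ½ ∨ ½ = ½

½; ½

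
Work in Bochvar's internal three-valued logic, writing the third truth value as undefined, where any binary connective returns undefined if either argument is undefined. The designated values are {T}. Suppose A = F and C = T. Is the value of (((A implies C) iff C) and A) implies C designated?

Yes

A implies C = F implies T = T
(A implies C) iff C = T iff T = T
((A implies C) iff C) and A = T and F = F
(((A implies C) iff C) and A) implies C = F implies T = T
T ∈ {T}.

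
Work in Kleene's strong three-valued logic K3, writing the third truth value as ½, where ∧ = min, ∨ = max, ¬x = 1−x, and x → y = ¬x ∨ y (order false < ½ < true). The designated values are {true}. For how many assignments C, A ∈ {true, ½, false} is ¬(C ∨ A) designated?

1

Designated under: (C=false, A=false).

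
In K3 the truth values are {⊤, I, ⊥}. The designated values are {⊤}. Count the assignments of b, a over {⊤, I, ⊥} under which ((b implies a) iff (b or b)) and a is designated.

1

Designated under: (b=⊤, a=⊤).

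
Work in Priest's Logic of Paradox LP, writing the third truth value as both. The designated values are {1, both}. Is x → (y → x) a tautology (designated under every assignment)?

Every assignment of x, y over {1, both, 0} gives a value in {1, both}.
In particular, with x=both, y=both: x → (y → x) = both.

Yes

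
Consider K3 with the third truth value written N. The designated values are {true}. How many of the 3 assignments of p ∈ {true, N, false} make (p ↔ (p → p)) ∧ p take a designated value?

p=true: true ✓
p=N: N ·
p=false: false ·

1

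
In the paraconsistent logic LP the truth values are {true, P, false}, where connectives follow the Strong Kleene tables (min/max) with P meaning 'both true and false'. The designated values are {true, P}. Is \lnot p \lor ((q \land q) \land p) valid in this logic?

Countermodel: p=true, q=false gives false, which is not designated.

No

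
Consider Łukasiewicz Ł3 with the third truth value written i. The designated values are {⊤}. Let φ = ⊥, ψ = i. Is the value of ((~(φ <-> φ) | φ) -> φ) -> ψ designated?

No

φ <-> φ = ⊥ <-> ⊥ = ⊤
~(φ <-> φ) = ~⊤ = ⊥
~(φ <-> φ) | φ = ⊥ | ⊥ = ⊥
(~(φ <-> φ) | φ) -> φ = ⊥ -> ⊥ = ⊤
((~(φ <-> φ) | φ) -> φ) -> ψ = ⊤ -> i = i
i ∉ {⊤}.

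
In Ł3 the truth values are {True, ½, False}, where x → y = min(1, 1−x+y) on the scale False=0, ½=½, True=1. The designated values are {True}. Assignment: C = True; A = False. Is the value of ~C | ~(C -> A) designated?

Yes

~C = ~True = False
C -> A = True -> False = False
~(C -> A) = ~False = True
~C | ~(C -> A) = False | True = True
True ∈ {True}.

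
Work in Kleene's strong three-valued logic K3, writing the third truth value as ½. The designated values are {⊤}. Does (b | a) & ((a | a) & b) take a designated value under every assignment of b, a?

Countermodel: b=⊤, a=½ gives ½, which is not designated.

No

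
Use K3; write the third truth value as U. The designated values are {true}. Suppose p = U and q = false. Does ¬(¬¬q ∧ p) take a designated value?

¬q = ¬false = true
¬¬q = ¬true = false
¬¬q ∧ p = false ∧ U = false
¬(¬¬q ∧ p) = ¬false = true
true ∈ {true}.

Yes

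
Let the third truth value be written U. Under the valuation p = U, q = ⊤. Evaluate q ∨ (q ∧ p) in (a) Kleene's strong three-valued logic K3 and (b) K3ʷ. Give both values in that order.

⊤; U

In Kleene's strong three-valued logic K3: q ∧ p = ⊤ ∧ U = U
q ∨ (q ∧ p) = ⊤ ∨ U = ⊤
In K3ʷ: q ∧ p = ⊤ ∧ U = U
q ∨ (q ∧ p) = ⊤ ∨ U = U
They differ because Kleene's strong three-valued logic K3 and K3ʷ treat U differently under the binary connectives.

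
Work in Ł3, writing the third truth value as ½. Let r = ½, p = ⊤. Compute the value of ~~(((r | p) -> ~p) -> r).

r | p = ½ | ⊤ = ⊤
~p = ~⊤ = ⊥
(r | p) -> ~p = ⊤ -> ⊥ = ⊥
((r | p) -> ~p) -> r = ⊥ -> ½ = ⊤  [min(1, 1−0+½)]
~(((r | p) -> ~p) -> r) = ~⊤ = ⊥
~~(((r | p) -> ~p) -> r) = ~⊥ = ⊤

⊤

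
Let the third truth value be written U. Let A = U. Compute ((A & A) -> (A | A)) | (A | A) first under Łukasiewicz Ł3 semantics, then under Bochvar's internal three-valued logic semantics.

In Łukasiewicz Ł3: A & A = U & U = U
A | A = U | U = U
(A & A) -> (A | A) = U -> U = T  [min(1, 1−½+½)]
A | A = U | U = U
((A & A) -> (A | A)) | (A | A) = T | U = T
In Bochvar's internal three-valued logic: A & A = U & U = U
A | A = U | U = U
(A & A) -> (A | A) = U -> U = U  [any arg is the third value ⇒ result is the third value]
A | A = U | U = U
((A & A) -> (A | A)) | (A | A) = U | U = U
They differ because Łukasiewicz Ł3 and Bochvar's internal three-valued logic treat U differently under the binary connectives.

T; U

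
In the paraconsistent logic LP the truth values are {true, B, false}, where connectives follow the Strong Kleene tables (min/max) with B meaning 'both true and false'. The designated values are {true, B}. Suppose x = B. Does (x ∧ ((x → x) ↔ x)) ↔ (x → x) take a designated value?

x → x = B → B = B  [¬B ∨ B]
(x → x) ↔ x = B ↔ B = B
x ∧ ((x → x) ↔ x) = B ∧ B = B
x → x = B → B = B
(x ∧ ((x → x) ↔ x)) ↔ (x → x) = B ↔ B = B
B ∈ {true, B}.

Yes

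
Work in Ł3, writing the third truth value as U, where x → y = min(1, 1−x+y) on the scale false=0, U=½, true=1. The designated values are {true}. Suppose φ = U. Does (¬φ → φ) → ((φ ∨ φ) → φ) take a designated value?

Yes

¬φ = ¬U = U
¬φ → φ = U → U = true
φ ∨ φ = U ∨ U = U
(φ ∨ φ) → φ = U → U = true
(¬φ → φ) → ((φ ∨ φ) → φ) = true → true = true
true ∈ {true}.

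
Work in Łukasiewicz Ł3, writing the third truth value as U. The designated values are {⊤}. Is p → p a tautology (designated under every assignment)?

Every assignment of p over {⊤, U, ⊥} gives a value in {⊤}.
In particular, with p=U: p → p = ⊤.

Yes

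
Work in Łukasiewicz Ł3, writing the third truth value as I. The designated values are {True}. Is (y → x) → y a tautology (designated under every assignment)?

Countermodel: y=I, x=True gives I, which is not designated.

No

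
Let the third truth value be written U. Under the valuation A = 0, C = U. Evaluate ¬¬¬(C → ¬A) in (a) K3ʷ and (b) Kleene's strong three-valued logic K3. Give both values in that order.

U; 0

In K3ʷ: ¬A = ¬0 = 1
C → ¬A = U → 1 = U  [any arg is the third value ⇒ result is the third value]
¬(C → ¬A) = ¬U = U
¬¬(C → ¬A) = ¬U = U
¬¬¬(C → ¬A) = ¬U = U
In Kleene's strong three-valued logic K3: ¬A = ¬0 = 1
C → ¬A = U → 1 = 1  [¬U ∨ 1]
¬(C → ¬A) = ¬1 = 0
¬¬(C → ¬A) = ¬0 = 1
¬¬¬(C → ¬A) = ¬1 = 0
They differ because K3ʷ and Kleene's strong three-valued logic K3 treat U differently under the binary connectives.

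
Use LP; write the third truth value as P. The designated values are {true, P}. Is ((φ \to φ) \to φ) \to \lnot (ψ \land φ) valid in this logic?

Countermodel: φ=true, ψ=true gives false, which is not designated.

No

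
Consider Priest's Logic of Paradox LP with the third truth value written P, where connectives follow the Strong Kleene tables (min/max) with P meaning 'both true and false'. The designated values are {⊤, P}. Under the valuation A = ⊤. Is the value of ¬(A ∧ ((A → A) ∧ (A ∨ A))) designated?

No

A → A = ⊤ → ⊤ = ⊤
A ∨ A = ⊤ ∨ ⊤ = ⊤
(A → A) ∧ (A ∨ A) = ⊤ ∧ ⊤ = ⊤
A ∧ ((A → A) ∧ (A ∨ A)) = ⊤ ∧ ⊤ = ⊤
¬(A ∧ ((A → A) ∧ (A ∨ A))) = ¬⊤ = ⊥
⊥ ∉ {⊤, P}.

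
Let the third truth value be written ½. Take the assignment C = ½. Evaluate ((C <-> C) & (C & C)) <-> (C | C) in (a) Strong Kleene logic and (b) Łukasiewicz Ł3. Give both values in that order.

½; ⊤

In Strong Kleene logic: C <-> C = ½ <-> ½ = ½
C & C = ½ & ½ = ½
(C <-> C) & (C & C) = ½ & ½ = ½
C | C = ½ | ½ = ½
((C <-> C) & (C & C)) <-> (C | C) = ½ <-> ½ = ½
In Łukasiewicz Ł3: C <-> C = ½ <-> ½ = ⊤  [1 − |½−½|]
C & C = ½ & ½ = ½
(C <-> C) & (C & C) = ⊤ & ½ = ½
C | C = ½ | ½ = ½
((C <-> C) & (C & C)) <-> (C | C) = ½ <-> ½ = ⊤
They differ because Strong Kleene logic and Łukasiewicz Ł3 treat ½ differently under implication.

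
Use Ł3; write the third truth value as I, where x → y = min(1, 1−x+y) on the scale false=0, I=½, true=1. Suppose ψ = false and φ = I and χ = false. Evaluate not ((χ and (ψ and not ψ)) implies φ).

false

not ψ = not false = true
ψ and not ψ = false and true = false
χ and (ψ and not ψ) = false and false = false
(χ and (ψ and not ψ)) implies φ = false implies I = true  [min(1, 1−0+½)]
not ((χ and (ψ and not ψ)) implies φ) = not true = false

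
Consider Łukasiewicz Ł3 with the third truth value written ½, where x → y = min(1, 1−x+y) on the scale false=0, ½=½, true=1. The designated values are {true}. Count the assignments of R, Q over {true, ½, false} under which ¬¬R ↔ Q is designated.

3

Designated under: (R=true, Q=true); (R=½, Q=½); (R=false, Q=false).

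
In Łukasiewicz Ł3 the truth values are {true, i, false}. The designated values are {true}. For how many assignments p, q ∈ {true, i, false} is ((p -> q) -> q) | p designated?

5

Of the 9 assignments, 5 give a value in {true}.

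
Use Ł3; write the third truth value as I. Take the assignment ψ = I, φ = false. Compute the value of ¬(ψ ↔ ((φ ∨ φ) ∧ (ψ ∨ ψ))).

I

φ ∨ φ = false ∨ false = false
ψ ∨ ψ = I ∨ I = I
(φ ∨ φ) ∧ (ψ ∨ ψ) = false ∧ I = false
ψ ↔ ((φ ∨ φ) ∧ (ψ ∨ ψ)) = I ↔ false = I
¬(ψ ↔ ((φ ∨ φ) ∧ (ψ ∨ ψ))) = ¬I = I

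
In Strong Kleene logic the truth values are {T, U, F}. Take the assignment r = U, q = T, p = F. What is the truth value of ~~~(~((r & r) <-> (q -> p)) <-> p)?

U

r & r = U & U = U
q -> p = T -> F = F
(r & r) <-> (q -> p) = U <-> F = U
~((r & r) <-> (q -> p)) = ~U = U
~((r & r) <-> (q -> p)) <-> p = U <-> F = U
~(~((r & r) <-> (q -> p)) <-> p) = ~U = U
~~(~((r & r) <-> (q -> p)) <-> p) = ~U = U
~~~(~((r & r) <-> (q -> p)) <-> p) = ~U = U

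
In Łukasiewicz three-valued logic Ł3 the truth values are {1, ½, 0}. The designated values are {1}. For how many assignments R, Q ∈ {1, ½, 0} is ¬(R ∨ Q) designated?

1

Designated under: (R=0, Q=0).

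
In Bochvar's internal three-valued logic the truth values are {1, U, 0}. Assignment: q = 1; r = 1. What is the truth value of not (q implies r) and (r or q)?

q implies r = 1 implies 1 = 1
not (q implies r) = not 1 = 0
r or q = 1 or 1 = 1
not (q implies r) and (r or q) = 0 and 1 = 0

0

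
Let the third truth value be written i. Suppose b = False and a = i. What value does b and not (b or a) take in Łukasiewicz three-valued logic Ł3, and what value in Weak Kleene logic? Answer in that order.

In Łukasiewicz three-valued logic Ł3: b or a = False or i = i
not (b or a) = not i = i
b and not (b or a) = False and i = False
In Weak Kleene logic: b or a = False or i = i
not (b or a) = not i = i
b and not (b or a) = False and i = i
They differ because Łukasiewicz three-valued logic Ł3 and Weak Kleene logic treat i differently under the binary connectives.

False; i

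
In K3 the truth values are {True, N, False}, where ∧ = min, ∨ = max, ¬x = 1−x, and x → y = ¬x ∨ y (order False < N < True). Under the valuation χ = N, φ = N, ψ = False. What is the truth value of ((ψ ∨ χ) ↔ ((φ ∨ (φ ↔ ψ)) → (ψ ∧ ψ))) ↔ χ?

ψ ∨ χ = False ∨ N = N
φ ↔ ψ = N ↔ False = N
φ ∨ (φ ↔ ψ) = N ∨ N = N
ψ ∧ ψ = False ∧ False = False
(φ ∨ (φ ↔ ψ)) → (ψ ∧ ψ) = N → False = N
(ψ ∨ χ) ↔ ((φ ∨ (φ ↔ ψ)) → (ψ ∧ ψ)) = N ↔ N = N
((ψ ∨ χ) ↔ ((φ ∨ (φ ↔ ψ)) → (ψ ∧ ψ))) ↔ χ = N ↔ N = N

N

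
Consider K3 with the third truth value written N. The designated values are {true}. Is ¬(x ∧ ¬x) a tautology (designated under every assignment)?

No

Countermodel: x=N gives N, which is not designated.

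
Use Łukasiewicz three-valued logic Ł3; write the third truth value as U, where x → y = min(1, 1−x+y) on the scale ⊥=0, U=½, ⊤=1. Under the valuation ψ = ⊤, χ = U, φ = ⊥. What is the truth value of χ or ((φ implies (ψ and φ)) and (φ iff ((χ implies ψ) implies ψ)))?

ψ and φ = ⊤ and ⊥ = ⊥
φ implies (ψ and φ) = ⊥ implies ⊥ = ⊤
χ implies ψ = U implies ⊤ = ⊤  [min(1, 1−½+1)]
(χ implies ψ) implies ψ = ⊤ implies ⊤ = ⊤
φ iff ((χ implies ψ) implies ψ) = ⊥ iff ⊤ = ⊥
(φ implies (ψ and φ)) and (φ iff ((χ implies ψ) implies ψ)) = ⊤ and ⊥ = ⊥
χ or ((φ implies (ψ and φ)) and (φ iff ((χ implies ψ) implies ψ))) = U or ⊥ = U

U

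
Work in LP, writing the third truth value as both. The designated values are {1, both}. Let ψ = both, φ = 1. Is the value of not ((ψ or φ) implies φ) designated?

ψ or φ = both or 1 = 1
(ψ or φ) implies φ = 1 implies 1 = 1
not ((ψ or φ) implies φ) = not 1 = 0
0 ∉ {1, both}.

No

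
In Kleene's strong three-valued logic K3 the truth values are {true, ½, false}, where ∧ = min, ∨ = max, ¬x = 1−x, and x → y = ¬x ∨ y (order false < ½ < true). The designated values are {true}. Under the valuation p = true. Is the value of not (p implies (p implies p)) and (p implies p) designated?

p implies p = true implies true = true
p implies (p implies p) = true implies true = true
not (p implies (p implies p)) = not true = false
p implies p = true implies true = true
not (p implies (p implies p)) and (p implies p) = false and true = false
false ∉ {true}.

No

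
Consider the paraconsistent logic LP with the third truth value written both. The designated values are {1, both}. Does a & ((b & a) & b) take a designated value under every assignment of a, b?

No

Countermodel: a=1, b=0 gives 0, which is not designated.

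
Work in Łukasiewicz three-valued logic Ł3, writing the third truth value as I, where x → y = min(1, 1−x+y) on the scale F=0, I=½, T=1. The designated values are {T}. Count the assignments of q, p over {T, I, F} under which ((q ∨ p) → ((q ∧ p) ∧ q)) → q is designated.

6

Of the 9 assignments, 6 give a value in {T}.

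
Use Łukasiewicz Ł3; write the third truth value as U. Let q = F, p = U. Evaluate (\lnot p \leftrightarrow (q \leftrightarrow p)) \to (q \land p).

\lnot p = \lnot U = U
q \leftrightarrow p = F \leftrightarrow U = U  [1 − |0−½|]
\lnot p \leftrightarrow (q \leftrightarrow p) = U \leftrightarrow U = T
q \land p = F \land U = F
(\lnot p \leftrightarrow (q \leftrightarrow p)) \to (q \land p) = T \to F = F

F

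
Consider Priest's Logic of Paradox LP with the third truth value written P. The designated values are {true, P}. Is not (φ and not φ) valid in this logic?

Every assignment of φ over {true, P, false} gives a value in {true, P}.
In particular, with φ=P: not (φ and not φ) = P.

Yes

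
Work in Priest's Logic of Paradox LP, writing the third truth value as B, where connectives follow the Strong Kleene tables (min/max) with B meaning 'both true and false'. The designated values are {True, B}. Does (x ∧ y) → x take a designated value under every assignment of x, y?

Yes

Every assignment of x, y over {True, B, False} gives a value in {True, B}.
In particular, with x=B, y=B: (x ∧ y) → x = B.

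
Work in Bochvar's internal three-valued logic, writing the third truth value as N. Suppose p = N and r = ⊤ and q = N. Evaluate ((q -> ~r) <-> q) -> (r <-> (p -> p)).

~r = ~⊤ = ⊥
q -> ~r = N -> ⊥ = N
(q -> ~r) <-> q = N <-> N = N
p -> p = N -> N = N
r <-> (p -> p) = ⊤ <-> N = N
((q -> ~r) <-> q) -> (r <-> (p -> p)) = N -> N = N

N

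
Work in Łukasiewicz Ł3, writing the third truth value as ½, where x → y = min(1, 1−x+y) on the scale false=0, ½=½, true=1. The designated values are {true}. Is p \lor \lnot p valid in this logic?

No

Countermodel: p=½ gives ½, which is not designated.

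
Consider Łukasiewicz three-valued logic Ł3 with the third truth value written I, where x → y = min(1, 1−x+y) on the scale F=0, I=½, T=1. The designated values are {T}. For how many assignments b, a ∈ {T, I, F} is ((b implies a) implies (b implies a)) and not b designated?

3

Designated under: (b=F, a=T); (b=F, a=I); (b=F, a=F).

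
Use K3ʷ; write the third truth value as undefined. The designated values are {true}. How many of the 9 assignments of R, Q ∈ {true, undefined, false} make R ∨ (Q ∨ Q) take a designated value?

Designated under: (R=true, Q=true); (R=true, Q=false); (R=false, Q=true).

3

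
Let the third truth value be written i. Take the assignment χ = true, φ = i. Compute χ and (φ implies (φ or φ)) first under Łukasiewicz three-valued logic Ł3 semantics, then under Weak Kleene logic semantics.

true; i

In Łukasiewicz three-valued logic Ł3: φ or φ = i or i = i
φ implies (φ or φ) = i implies i = true  [min(1, 1−½+½)]
χ and (φ implies (φ or φ)) = true and true = true
In Weak Kleene logic: φ or φ = i or i = i
φ implies (φ or φ) = i implies i = i  [any arg is the third value ⇒ result is the third value]
χ and (φ implies (φ or φ)) = true and i = i
They differ because Łukasiewicz three-valued logic Ł3 and Weak Kleene logic treat i differently under the binary connectives.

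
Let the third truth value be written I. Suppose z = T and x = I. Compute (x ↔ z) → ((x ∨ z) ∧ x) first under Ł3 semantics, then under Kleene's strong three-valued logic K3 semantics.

T; I

In Ł3: x ↔ z = I ↔ T = I  [1 − |½−1|]
x ∨ z = I ∨ T = T
(x ∨ z) ∧ x = T ∧ I = I
(x ↔ z) → ((x ∨ z) ∧ x) = I → I = T
In Kleene's strong three-valued logic K3: x ↔ z = I ↔ T = I
x ∨ z = I ∨ T = T
(x ∨ z) ∧ x = T ∧ I = I
(x ↔ z) → ((x ∨ z) ∧ x) = I → I = I  [¬I ∨ I]
They differ because Ł3 and Kleene's strong three-valued logic K3 treat I differently under implication.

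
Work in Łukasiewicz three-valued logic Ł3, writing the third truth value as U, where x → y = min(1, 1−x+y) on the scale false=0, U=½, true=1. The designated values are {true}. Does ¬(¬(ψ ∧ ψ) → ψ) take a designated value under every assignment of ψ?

Countermodel: ψ=true gives false, which is not designated.

No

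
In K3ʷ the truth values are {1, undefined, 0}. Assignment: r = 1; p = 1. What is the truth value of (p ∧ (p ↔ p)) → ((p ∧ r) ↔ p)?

p ↔ p = 1 ↔ 1 = 1
p ∧ (p ↔ p) = 1 ∧ 1 = 1
p ∧ r = 1 ∧ 1 = 1
(p ∧ r) ↔ p = 1 ↔ 1 = 1
(p ∧ (p ↔ p)) → ((p ∧ r) ↔ p) = 1 → 1 = 1

1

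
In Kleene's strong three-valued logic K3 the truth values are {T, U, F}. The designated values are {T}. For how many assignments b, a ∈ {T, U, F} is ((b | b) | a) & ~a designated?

Designated under: (b=T, a=F).

1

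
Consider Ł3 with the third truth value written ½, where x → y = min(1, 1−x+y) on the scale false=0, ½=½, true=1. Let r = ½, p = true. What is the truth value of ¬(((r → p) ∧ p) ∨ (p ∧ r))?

false

r → p = ½ → true = true  [min(1, 1−½+1)]
(r → p) ∧ p = true ∧ true = true
p ∧ r = true ∧ ½ = ½
((r → p) ∧ p) ∨ (p ∧ r) = true ∨ ½ = true
¬(((r → p) ∧ p) ∨ (p ∧ r)) = ¬true = false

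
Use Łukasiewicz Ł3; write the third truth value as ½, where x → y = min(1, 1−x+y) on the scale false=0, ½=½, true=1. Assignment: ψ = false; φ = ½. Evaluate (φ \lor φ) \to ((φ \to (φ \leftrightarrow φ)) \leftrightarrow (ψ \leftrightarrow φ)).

true

φ \lor φ = ½ \lor ½ = ½
φ \leftrightarrow φ = ½ \leftrightarrow ½ = true  [1 − |½−½|]
φ \to (φ \leftrightarrow φ) = ½ \to true = true
ψ \leftrightarrow φ = false \leftrightarrow ½ = ½
(φ \to (φ \leftrightarrow φ)) \leftrightarrow (ψ \leftrightarrow φ) = true \leftrightarrow ½ = ½
(φ \lor φ) \to ((φ \to (φ \leftrightarrow φ)) \leftrightarrow (ψ \leftrightarrow φ)) = ½ \to ½ = true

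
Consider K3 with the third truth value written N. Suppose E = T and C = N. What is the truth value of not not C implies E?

not C = not N = N
not not C = not N = N
not not C implies E = N implies T = T  [not N or T]

T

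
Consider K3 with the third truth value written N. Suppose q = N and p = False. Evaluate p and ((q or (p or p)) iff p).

p or p = False or False = False
q or (p or p) = N or False = N
(q or (p or p)) iff p = N iff False = N
p and ((q or (p or p)) iff p) = False and N = False

False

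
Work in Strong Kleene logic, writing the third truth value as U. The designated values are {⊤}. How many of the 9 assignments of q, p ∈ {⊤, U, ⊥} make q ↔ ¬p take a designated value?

Designated under: (q=⊤, p=⊥); (q=⊥, p=⊤).

2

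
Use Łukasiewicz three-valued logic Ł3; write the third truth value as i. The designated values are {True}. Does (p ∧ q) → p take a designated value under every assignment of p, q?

Every assignment of p, q over {True, i, False} gives a value in {True}.
In particular, with p=i, q=i: (p ∧ q) → p = True.

Yes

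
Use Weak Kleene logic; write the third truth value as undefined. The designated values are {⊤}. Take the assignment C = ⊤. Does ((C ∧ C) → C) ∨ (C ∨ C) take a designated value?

Yes

C ∧ C = ⊤ ∧ ⊤ = ⊤
(C ∧ C) → C = ⊤ → ⊤ = ⊤
C ∨ C = ⊤ ∨ ⊤ = ⊤
((C ∧ C) → C) ∨ (C ∨ C) = ⊤ ∨ ⊤ = ⊤
⊤ ∈ {⊤}.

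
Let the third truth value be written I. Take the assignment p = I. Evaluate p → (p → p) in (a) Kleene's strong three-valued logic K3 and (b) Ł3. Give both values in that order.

In Kleene's strong three-valued logic K3: p → p = I → I = I  [¬I ∨ I]
p → (p → p) = I → I = I
In Ł3: p → p = I → I = True
p → (p → p) = I → True = True
They differ because Kleene's strong three-valued logic K3 and Ł3 treat I differently under implication.

I; True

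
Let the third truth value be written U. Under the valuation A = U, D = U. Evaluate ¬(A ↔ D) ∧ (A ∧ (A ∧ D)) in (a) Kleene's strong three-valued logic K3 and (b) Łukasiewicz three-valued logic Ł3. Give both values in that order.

In Kleene's strong three-valued logic K3: A ↔ D = U ↔ U = U
¬(A ↔ D) = ¬U = U
A ∧ D = U ∧ U = U
A ∧ (A ∧ D) = U ∧ U = U
¬(A ↔ D) ∧ (A ∧ (A ∧ D)) = U ∧ U = U
In Łukasiewicz three-valued logic Ł3: A ↔ D = U ↔ U = ⊤  [1 − |½−½|]
¬(A ↔ D) = ¬⊤ = ⊥
A ∧ D = U ∧ U = U
A ∧ (A ∧ D) = U ∧ U = U
¬(A ↔ D) ∧ (A ∧ (A ∧ D)) = ⊥ ∧ U = ⊥
They differ because Kleene's strong three-valued logic K3 and Łukasiewicz three-valued logic Ł3 treat U differently under implication.

U; ⊥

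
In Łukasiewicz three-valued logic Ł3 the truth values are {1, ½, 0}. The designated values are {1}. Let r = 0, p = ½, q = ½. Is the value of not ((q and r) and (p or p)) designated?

q and r = ½ and 0 = 0
p or p = ½ or ½ = ½
(q and r) and (p or p) = 0 and ½ = 0
not ((q and r) and (p or p)) = not 0 = 1
1 ∈ {1}.

Yes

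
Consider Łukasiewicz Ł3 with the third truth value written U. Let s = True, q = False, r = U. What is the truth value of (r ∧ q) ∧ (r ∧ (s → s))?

False

r ∧ q = U ∧ False = False
s → s = True → True = True
r ∧ (s → s) = U ∧ True = U
(r ∧ q) ∧ (r ∧ (s → s)) = False ∧ U = False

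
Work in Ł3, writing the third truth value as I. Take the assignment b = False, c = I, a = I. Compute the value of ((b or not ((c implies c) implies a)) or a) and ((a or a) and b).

c implies c = I implies I = True  [min(1, 1−½+½)]
(c implies c) implies a = True implies I = I
not ((c implies c) implies a) = not I = I
b or not ((c implies c) implies a) = False or I = I
(b or not ((c implies c) implies a)) or a = I or I = I
a or a = I or I = I
(a or a) and b = I and False = False
((b or not ((c implies c) implies a)) or a) and ((a or a) and b) = I and False = False

False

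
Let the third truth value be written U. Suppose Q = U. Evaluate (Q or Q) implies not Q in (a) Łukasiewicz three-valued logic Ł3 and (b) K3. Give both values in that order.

In Łukasiewicz three-valued logic Ł3: Q or Q = U or U = U
not Q = not U = U
(Q or Q) implies not Q = U implies U = true  [min(1, 1−½+½)]
In K3: Q or Q = U or U = U
not Q = not U = U
(Q or Q) implies not Q = U implies U = U
They differ because Łukasiewicz three-valued logic Ł3 and K3 treat U differently under implication.

true; U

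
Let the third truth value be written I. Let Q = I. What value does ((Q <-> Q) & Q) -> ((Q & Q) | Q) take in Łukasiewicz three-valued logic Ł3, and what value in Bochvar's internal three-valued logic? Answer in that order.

⊤; I

In Łukasiewicz three-valued logic Ł3: Q <-> Q = I <-> I = ⊤  [1 − |½−½|]
(Q <-> Q) & Q = ⊤ & I = I
Q & Q = I & I = I
(Q & Q) | Q = I | I = I
((Q <-> Q) & Q) -> ((Q & Q) | Q) = I -> I = ⊤
In Bochvar's internal three-valued logic: Q <-> Q = I <-> I = I
(Q <-> Q) & Q = I & I = I
Q & Q = I & I = I
(Q & Q) | Q = I | I = I
((Q <-> Q) & Q) -> ((Q & Q) | Q) = I -> I = I  [any arg is the third value ⇒ result is the third value]
They differ because Łukasiewicz three-valued logic Ł3 and Bochvar's internal three-valued logic treat I differently under the binary connectives.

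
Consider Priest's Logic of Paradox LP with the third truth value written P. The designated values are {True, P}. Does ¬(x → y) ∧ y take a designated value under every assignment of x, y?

Countermodel: x=True, y=True gives False, which is not designated.

No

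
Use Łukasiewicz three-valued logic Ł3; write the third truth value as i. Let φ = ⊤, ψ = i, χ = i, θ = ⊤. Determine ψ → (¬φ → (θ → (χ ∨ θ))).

⊤

¬φ = ¬⊤ = ⊥
χ ∨ θ = i ∨ ⊤ = ⊤
θ → (χ ∨ θ) = ⊤ → ⊤ = ⊤
¬φ → (θ → (χ ∨ θ)) = ⊥ → ⊤ = ⊤
ψ → (¬φ → (θ → (χ ∨ θ))) = i → ⊤ = ⊤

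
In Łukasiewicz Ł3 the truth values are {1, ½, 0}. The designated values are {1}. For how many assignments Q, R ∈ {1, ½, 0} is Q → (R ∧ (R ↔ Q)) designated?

Of the 9 assignments, 6 give a value in {1}.

6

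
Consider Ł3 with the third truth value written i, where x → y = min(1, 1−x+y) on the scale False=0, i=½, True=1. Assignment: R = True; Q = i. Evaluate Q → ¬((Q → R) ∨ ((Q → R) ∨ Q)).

Q → R = i → True = True
Q → R = i → True = True
(Q → R) ∨ Q = True ∨ i = True
(Q → R) ∨ ((Q → R) ∨ Q) = True ∨ True = True
¬((Q → R) ∨ ((Q → R) ∨ Q)) = ¬True = False
Q → ¬((Q → R) ∨ ((Q → R) ∨ Q)) = i → False = i

i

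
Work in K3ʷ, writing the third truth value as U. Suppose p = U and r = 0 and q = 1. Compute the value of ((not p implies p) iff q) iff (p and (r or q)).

not p = not U = U
not p implies p = U implies U = U
(not p implies p) iff q = U iff 1 = U
r or q = 0 or 1 = 1
p and (r or q) = U and 1 = U
((not p implies p) iff q) iff (p and (r or q)) = U iff U = U

U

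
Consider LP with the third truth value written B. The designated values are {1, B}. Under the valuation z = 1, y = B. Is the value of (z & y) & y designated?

Yes

z & y = 1 & B = B
(z & y) & y = B & B = B
B ∈ {1, B}.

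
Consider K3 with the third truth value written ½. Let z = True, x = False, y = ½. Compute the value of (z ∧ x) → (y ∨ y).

z ∧ x = True ∧ False = False
y ∨ y = ½ ∨ ½ = ½
(z ∧ x) → (y ∨ y) = False → ½ = True  [¬False ∨ ½]

True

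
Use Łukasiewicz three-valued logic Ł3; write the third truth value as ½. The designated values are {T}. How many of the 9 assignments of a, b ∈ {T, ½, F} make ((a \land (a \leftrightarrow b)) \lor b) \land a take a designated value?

Designated under: (a=T, b=T).

1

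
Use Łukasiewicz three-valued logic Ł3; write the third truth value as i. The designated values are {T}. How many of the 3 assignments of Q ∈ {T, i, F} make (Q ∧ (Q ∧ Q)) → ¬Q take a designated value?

Q=T: F ·
Q=i: T ✓
Q=F: T ✓

2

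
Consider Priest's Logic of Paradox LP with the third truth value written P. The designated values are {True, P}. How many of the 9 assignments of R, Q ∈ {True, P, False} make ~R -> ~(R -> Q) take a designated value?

6

Of the 9 assignments, 6 give a value in {True, P}.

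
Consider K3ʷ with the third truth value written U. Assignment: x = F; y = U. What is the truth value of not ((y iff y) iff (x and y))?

U

y iff y = U iff U = U
x and y = F and U = U
(y iff y) iff (x and y) = U iff U = U
not ((y iff y) iff (x and y)) = not U = U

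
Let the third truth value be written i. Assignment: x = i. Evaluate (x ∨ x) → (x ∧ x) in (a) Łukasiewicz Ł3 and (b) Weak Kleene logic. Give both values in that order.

In Łukasiewicz Ł3: x ∨ x = i ∨ i = i
x ∧ x = i ∧ i = i
(x ∨ x) → (x ∧ x) = i → i = true
In Weak Kleene logic: x ∨ x = i ∨ i = i
x ∧ x = i ∧ i = i
(x ∨ x) → (x ∧ x) = i → i = i
They differ because Łukasiewicz Ł3 and Weak Kleene logic treat i differently under the binary connectives.

true; i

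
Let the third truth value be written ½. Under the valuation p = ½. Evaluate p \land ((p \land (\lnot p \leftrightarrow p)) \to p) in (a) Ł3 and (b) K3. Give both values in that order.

½; ½

In Ł3: \lnot p = \lnot ½ = ½
\lnot p \leftrightarrow p = ½ \leftrightarrow ½ = T  [1 − |½−½|]
p \land (\lnot p \leftrightarrow p) = ½ \land T = ½
(p \land (\lnot p \leftrightarrow p)) \to p = ½ \to ½ = T
p \land ((p \land (\lnot p \leftrightarrow p)) \to p) = ½ \land T = ½
In K3: \lnot p = \lnot ½ = ½
\lnot p \leftrightarrow p = ½ \leftrightarrow ½ = ½
p \land (\lnot p \leftrightarrow p) = ½ \land ½ = ½
(p \land (\lnot p \leftrightarrow p)) \to p = ½ \to ½ = ½  [\lnot ½ \lor ½]
p \land ((p \land (\lnot p \leftrightarrow p)) \to p) = ½ \land ½ = ½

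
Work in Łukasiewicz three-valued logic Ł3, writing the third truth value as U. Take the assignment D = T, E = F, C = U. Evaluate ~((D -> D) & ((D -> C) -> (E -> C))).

D -> D = T -> T = T
D -> C = T -> U = U  [min(1, 1−1+½)]
E -> C = F -> U = T
(D -> C) -> (E -> C) = U -> T = T
(D -> D) & ((D -> C) -> (E -> C)) = T & T = T
~((D -> D) & ((D -> C) -> (E -> C))) = ~T = F

F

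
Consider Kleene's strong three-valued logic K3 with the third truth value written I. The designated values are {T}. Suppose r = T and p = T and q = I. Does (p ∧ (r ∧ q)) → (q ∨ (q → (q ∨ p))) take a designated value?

Yes

r ∧ q = T ∧ I = I
p ∧ (r ∧ q) = T ∧ I = I
q ∨ p = I ∨ T = T
q → (q ∨ p) = I → T = T
q ∨ (q → (q ∨ p)) = I ∨ T = T
(p ∧ (r ∧ q)) → (q ∨ (q → (q ∨ p))) = I → T = T
T ∈ {T}.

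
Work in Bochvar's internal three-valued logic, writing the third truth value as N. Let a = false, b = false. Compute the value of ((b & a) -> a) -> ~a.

true

b & a = false & false = false
(b & a) -> a = false -> false = true
~a = ~false = true
((b & a) -> a) -> ~a = true -> true = true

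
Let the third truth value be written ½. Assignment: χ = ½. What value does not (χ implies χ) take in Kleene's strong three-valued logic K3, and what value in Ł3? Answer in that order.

In Kleene's strong three-valued logic K3: χ implies χ = ½ implies ½ = ½
not (χ implies χ) = not ½ = ½
In Ł3: χ implies χ = ½ implies ½ = T
not (χ implies χ) = not T = F
They differ because Kleene's strong three-valued logic K3 and Ł3 treat ½ differently under implication.

½; F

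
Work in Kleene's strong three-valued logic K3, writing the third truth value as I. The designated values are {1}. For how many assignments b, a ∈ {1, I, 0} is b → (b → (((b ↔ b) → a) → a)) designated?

Of the 9 assignments, 6 give a value in {1}.

6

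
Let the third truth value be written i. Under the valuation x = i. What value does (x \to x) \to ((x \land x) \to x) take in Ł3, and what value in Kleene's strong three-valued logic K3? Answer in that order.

1; i

In Ł3: x \to x = i \to i = 1  [min(1, 1−½+½)]
x \land x = i \land i = i
(x \land x) \to x = i \to i = 1
(x \to x) \to ((x \land x) \to x) = 1 \to 1 = 1
In Kleene's strong three-valued logic K3: x \to x = i \to i = i  [\lnot i \lor i]
x \land x = i \land i = i
(x \land x) \to x = i \to i = i
(x \to x) \to ((x \land x) \to x) = i \to i = i
They differ because Ł3 and Kleene's strong three-valued logic K3 treat i differently under implication.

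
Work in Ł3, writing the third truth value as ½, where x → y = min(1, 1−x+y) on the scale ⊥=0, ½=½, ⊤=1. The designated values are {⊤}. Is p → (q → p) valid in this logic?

Every assignment of p, q over {⊤, ½, ⊥} gives a value in {⊤}.
In particular, with p=½, q=½: p → (q → p) = ⊤.

Yes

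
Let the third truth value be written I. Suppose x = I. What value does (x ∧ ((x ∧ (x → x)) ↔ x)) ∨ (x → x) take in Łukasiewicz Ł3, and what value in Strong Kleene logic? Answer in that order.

1; I

In Łukasiewicz Ł3: x → x = I → I = 1
x ∧ (x → x) = I ∧ 1 = I
(x ∧ (x → x)) ↔ x = I ↔ I = 1
x ∧ ((x ∧ (x → x)) ↔ x) = I ∧ 1 = I
x → x = I → I = 1
(x ∧ ((x ∧ (x → x)) ↔ x)) ∨ (x → x) = I ∨ 1 = 1
In Strong Kleene logic: x → x = I → I = I
x ∧ (x → x) = I ∧ I = I
(x ∧ (x → x)) ↔ x = I ↔ I = I
x ∧ ((x ∧ (x → x)) ↔ x) = I ∧ I = I
x → x = I → I = I
(x ∧ ((x ∧ (x → x)) ↔ x)) ∨ (x → x) = I ∨ I = I
They differ because Łukasiewicz Ł3 and Strong Kleene logic treat I differently under implication.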